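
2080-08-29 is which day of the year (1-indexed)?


Date: August 29, 2080
Days in months 1 through 7: 213
Plus 29 days in August

Day of year: 242


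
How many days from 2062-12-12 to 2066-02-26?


From 2062-12-12 to 2066-02-26
2062-12-12: days before December = 31 + 28 + 31 + 30 + 31 + 30 + 31 + 31 + 30 + 31 + 30 = 334 (2062 is not a leap year); day of year = 334 + 12 = 346
2066-02-26: days before February = 31; day of year = 31 + 26 = 57
Rest of 2062: 365 - 346 = 19
Full years 2063 (365), 2064 (366), 2065 (365): 1096
Total = 19 + 1096 + 57 = 1172

1172 days


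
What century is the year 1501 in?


Century = (year - 1) // 100 + 1
= (1501 - 1) // 100 + 1
= 1500 // 100 + 1
= 15 + 1

16th century


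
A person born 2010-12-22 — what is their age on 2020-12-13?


Birth: 2010-12-22
Reference: 2020-12-13
Year difference: 2020 - 2010 = 10
Birthday not yet reached in 2020, subtract 1

9 years old


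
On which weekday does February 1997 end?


February 1997 has 28 days
Anchor: Jan 1, 1997. With p = 1997 - 1 = 1996: (p + p//4 - p//100 + p//400) mod 7 = (1996 + 499 - 19 + 4) mod 7 = 2480 mod 7 = 2 -> Wednesday (Mon=0 ... Sun=6)
Days before February (Jan): 31; February 1 index = (2 + 31) mod 7 = 5 -> Saturday
Last day offset: 28 - 1 = 27 days
Weekday index = (5 + 27) mod 7 = 4

Friday, February 28


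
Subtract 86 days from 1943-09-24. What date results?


Start: 1943-09-24, subtract 86 days
Back 24 days from September 24 reaches August 31, 1943 -> 62 left
August 1943 has 31 days -> back to July 31, 1943 -> 31 left
July 1943 has 31 days -> back to June 30, 1943 -> 0 left
June 1943: 30 - 0 = 30 -> lands on June 30

Result: 1943-06-30


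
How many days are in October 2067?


October 2067

31 days


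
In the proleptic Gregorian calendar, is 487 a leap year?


Gregorian leap year rule: divisible by 4, but not by 100, unless also by 400.
487 is not divisible by 4 -> not a leap year

No


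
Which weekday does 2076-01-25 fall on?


Date: January 25, 2076
Anchor: Jan 1, 2076. With p = 2076 - 1 = 2075: (p + p//4 - p//100 + p//400) mod 7 = (2075 + 518 - 20 + 5) mod 7 = 2578 mod 7 = 2 -> Wednesday (Mon=0 ... Sun=6)
Days into year = 25 - 1 = 24
Weekday index = (2 + 24) mod 7 = 5

Day of the week: Saturday


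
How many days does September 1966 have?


September 1966

30 days


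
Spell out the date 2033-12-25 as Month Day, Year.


ISO 2033-12-25 parses as year=2033, month=12, day=25
Month 12 -> December

December 25, 2033


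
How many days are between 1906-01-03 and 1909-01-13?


From 1906-01-03 to 1909-01-13
1906-01-03: day of year = 3
1909-01-13: day of year = 13
Rest of 1906: 365 - 3 = 362
Full years 1907 (365), 1908 (366): 731
Total = 362 + 731 + 13 = 1106

1106 days


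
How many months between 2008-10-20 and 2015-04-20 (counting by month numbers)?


From October 2008 to April 2015
7 years * 12 = 84 months, minus 6 months = 78

78 months


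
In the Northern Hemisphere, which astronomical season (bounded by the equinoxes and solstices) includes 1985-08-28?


Date: August 28
Astronomical Summer (approx.; exact equinox/solstice day varies by year): June 21 to September 21
August 28 falls within the Summer window

Summer


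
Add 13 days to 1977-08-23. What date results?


Start: 1977-08-23, add 13 days
August 1977 has 31 days: 31 - 23 = 8 days to August 31 -> 5 left
September 1977: 5 <= 30 -> lands on September 5

Result: 1977-09-05


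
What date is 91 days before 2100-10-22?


Start: 2100-10-22, subtract 91 days
Back 22 days from October 22 reaches September 30, 2100 -> 69 left
September 2100 has 30 days -> back to August 31, 2100 -> 39 left
August 2100 has 31 days -> back to July 31, 2100 -> 8 left
July 2100: 31 - 8 = 23 -> lands on July 23

Result: 2100-07-23


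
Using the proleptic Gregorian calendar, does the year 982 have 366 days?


Gregorian leap year rule: divisible by 4, but not by 100, unless also by 400.
982 is not divisible by 4 -> not a leap year

No


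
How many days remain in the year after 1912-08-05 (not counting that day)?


Day of year: 218 of 366
Remaining = 366 - 218

148 days


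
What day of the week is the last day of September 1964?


September 1964 has 30 days
Anchor: Jan 1, 1964. With p = 1964 - 1 = 1963: (p + p//4 - p//100 + p//400) mod 7 = (1963 + 490 - 19 + 4) mod 7 = 2438 mod 7 = 2 -> Wednesday (Mon=0 ... Sun=6)
Days before September (Jan-Aug): 244; September 1 index = (2 + 244) mod 7 = 1 -> Tuesday
Last day offset: 30 - 1 = 29 days
Weekday index = (1 + 29) mod 7 = 2

Wednesday, September 30


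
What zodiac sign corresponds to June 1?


Date: June 1
Conventional tropical zodiac dates: Gemini from May 21 onward; Cancer starts June 21
June 1 falls within the Gemini range

Gemini


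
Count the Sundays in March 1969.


March 1969 has 31 days
Anchor: Jan 1, 1969. With p = 1969 - 1 = 1968: (p + p//4 - p//100 + p//400) mod 7 = (1968 + 492 - 19 + 4) mod 7 = 2445 mod 7 = 2 -> Wednesday (Mon=0 ... Sun=6)
Days before March (Jan-Feb): 59; March 1 index = (2 + 59) mod 7 = 5 -> Saturday
First Sunday is March 2
Sundays: 2, 9, 16, 23, 30

5 Sundays


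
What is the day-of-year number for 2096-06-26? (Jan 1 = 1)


Date: June 26, 2096
Days in months 1 through 5: 152
Plus 26 days in June

Day of year: 178


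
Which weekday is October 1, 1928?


Target: October 1, 1928
Anchor: Jan 1, 1928. With p = 1928 - 1 = 1927: (p + p//4 - p//100 + p//400) mod 7 = (1927 + 481 - 19 + 4) mod 7 = 2393 mod 7 = 6 -> Sunday (Mon=0 ... Sun=6)
Days before October (Jan-Sep): 274 days
Weekday index = (6 + 274) mod 7 = 0

Monday


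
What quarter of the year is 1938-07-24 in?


Month: July (month 7)
Q1: Jan-Mar, Q2: Apr-Jun, Q3: Jul-Sep, Q4: Oct-Dec

Q3


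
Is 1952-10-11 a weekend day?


Anchor: Jan 1, 1952. With p = 1952 - 1 = 1951: (p + p//4 - p//100 + p//400) mod 7 = (1951 + 487 - 19 + 4) mod 7 = 2423 mod 7 = 1 -> Tuesday (Mon=0 ... Sun=6)
Day of year: 285; offset = 284
Weekday index = (1 + 284) mod 7 = 5 -> Saturday
Weekend days: Saturday, Sunday

Yes


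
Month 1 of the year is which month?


Month 1 of 12

January


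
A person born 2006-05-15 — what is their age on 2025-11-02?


Birth: 2006-05-15
Reference: 2025-11-02
Year difference: 2025 - 2006 = 19

19 years old


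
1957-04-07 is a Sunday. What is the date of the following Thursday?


Current: Sunday
Target: Thursday
Days ahead: 4

Next Thursday: 1957-04-11


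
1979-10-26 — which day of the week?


Date: October 26, 1979
Anchor: Jan 1, 1979. With p = 1979 - 1 = 1978: (p + p//4 - p//100 + p//400) mod 7 = (1978 + 494 - 19 + 4) mod 7 = 2457 mod 7 = 0 -> Monday (Mon=0 ... Sun=6)
Days before October (Jan-Sep): 273; offset = 273 + 26 - 1 = 298
Weekday index = (0 + 298) mod 7 = 4

Day of the week: Friday


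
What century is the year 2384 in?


Century = (year - 1) // 100 + 1
= (2384 - 1) // 100 + 1
= 2383 // 100 + 1
= 23 + 1

24th century


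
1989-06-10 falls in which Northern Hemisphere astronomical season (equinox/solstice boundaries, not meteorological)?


Date: June 10
Astronomical Spring (approx.; exact equinox/solstice day varies by year): March 20 to June 20
June 10 falls within the Spring window

Spring


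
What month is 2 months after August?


August is month 8
8 + 2 = 10

October


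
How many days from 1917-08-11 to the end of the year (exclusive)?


Day of year: 223 of 365
Remaining = 365 - 223

142 days


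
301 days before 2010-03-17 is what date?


Start: 2010-03-17, subtract 301 days
Back 17 days from March 17 reaches February 28, 2010 -> 284 left
February 2010 has 28 days -> back to January 31, 2010 -> 256 left
January 2010 has 31 days -> back to December 31, 2009 -> 225 left
December 2009 has 31 days -> back to November 30, 2009 -> 194 left
November 2009 has 30 days -> back to October 31, 2009 -> 164 left
October 2009 has 31 days -> back to September 30, 2009 -> 133 left
September 2009 has 30 days -> back to August 31, 2009 -> 103 left
August 2009 has 31 days -> back to July 31, 2009 -> 72 left
July 2009 has 31 days -> back to June 30, 2009 -> 41 left
June 2009 has 30 days -> back to May 31, 2009 -> 11 left
May 2009: 31 - 11 = 20 -> lands on May 20

Result: 2009-05-20


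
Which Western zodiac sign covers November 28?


Date: November 28
Conventional tropical zodiac dates: Sagittarius from November 22 onward; Capricorn starts December 22
November 28 falls within the Sagittarius range

Sagittarius


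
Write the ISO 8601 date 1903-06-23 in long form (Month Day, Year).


ISO 1903-06-23 parses as year=1903, month=06, day=23
Month 6 -> June

June 23, 1903


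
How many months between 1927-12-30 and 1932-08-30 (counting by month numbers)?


From December 1927 to August 1932
5 years * 12 = 60 months, minus 4 months = 56

56 months


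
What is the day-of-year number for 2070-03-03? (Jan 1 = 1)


Date: March 3, 2070
Days in months 1 through 2: 59
Plus 3 days in March

Day of year: 62


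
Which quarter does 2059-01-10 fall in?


Month: January (month 1)
Q1: Jan-Mar, Q2: Apr-Jun, Q3: Jul-Sep, Q4: Oct-Dec

Q1


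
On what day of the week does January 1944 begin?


Target: January 1, 1944
Anchor: Jan 1, 1944. With p = 1944 - 1 = 1943: (p + p//4 - p//100 + p//400) mod 7 = (1943 + 485 - 19 + 4) mod 7 = 2413 mod 7 = 5 -> Saturday (Mon=0 ... Sun=6)
Offset from anchor: 0 days
Weekday index = (5 + 0) mod 7 = 5

Saturday


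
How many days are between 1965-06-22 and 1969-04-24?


From 1965-06-22 to 1969-04-24
1965-06-22: days before June = 31 + 28 + 31 + 30 + 31 = 151 (1965 is not a leap year); day of year = 151 + 22 = 173
1969-04-24: days before April = 31 + 28 + 31 = 90 (1969 is not a leap year); day of year = 90 + 24 = 114
Rest of 1965: 365 - 173 = 192
Full years 1966 (365), 1967 (365), 1968 (366): 1096
Total = 192 + 1096 + 114 = 1402

1402 days


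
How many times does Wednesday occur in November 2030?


November 2030 has 30 days
Anchor: Jan 1, 2030. With p = 2030 - 1 = 2029: (p + p//4 - p//100 + p//400) mod 7 = (2029 + 507 - 20 + 5) mod 7 = 2521 mod 7 = 1 -> Tuesday (Mon=0 ... Sun=6)
Days before November (Jan-Oct): 304; November 1 index = (1 + 304) mod 7 = 4 -> Friday
First Wednesday is November 6
Wednesdays: 6, 13, 20, 27

4 Wednesdays


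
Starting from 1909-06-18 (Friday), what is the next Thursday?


Current: Friday
Target: Thursday
Days ahead: 6

Next Thursday: 1909-06-24


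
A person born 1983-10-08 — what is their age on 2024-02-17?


Birth: 1983-10-08
Reference: 2024-02-17
Year difference: 2024 - 1983 = 41
Birthday not yet reached in 2024, subtract 1

40 years old


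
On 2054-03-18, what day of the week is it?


Date: March 18, 2054
Anchor: Jan 1, 2054. With p = 2054 - 1 = 2053: (p + p//4 - p//100 + p//400) mod 7 = (2053 + 513 - 20 + 5) mod 7 = 2551 mod 7 = 3 -> Thursday (Mon=0 ... Sun=6)
Days before March (Jan-Feb): 59; offset = 59 + 18 - 1 = 76
Weekday index = (3 + 76) mod 7 = 2

Day of the week: Wednesday


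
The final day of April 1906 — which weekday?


April 1906 has 30 days
Anchor: Jan 1, 1906. With p = 1906 - 1 = 1905: (p + p//4 - p//100 + p//400) mod 7 = (1905 + 476 - 19 + 4) mod 7 = 2366 mod 7 = 0 -> Monday (Mon=0 ... Sun=6)
Days before April (Jan-Mar): 90; April 1 index = (0 + 90) mod 7 = 6 -> Sunday
Last day offset: 30 - 1 = 29 days
Weekday index = (6 + 29) mod 7 = 0

Monday, April 30


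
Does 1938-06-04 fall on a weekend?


Anchor: Jan 1, 1938. With p = 1938 - 1 = 1937: (p + p//4 - p//100 + p//400) mod 7 = (1937 + 484 - 19 + 4) mod 7 = 2406 mod 7 = 5 -> Saturday (Mon=0 ... Sun=6)
Day of year: 155; offset = 154
Weekday index = (5 + 154) mod 7 = 5 -> Saturday
Weekend days: Saturday, Sunday

Yes


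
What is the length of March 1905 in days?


March 1905

31 days


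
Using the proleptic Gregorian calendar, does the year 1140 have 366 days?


Gregorian leap year rule: divisible by 4, but not by 100, unless also by 400.
1140 is divisible by 4 but not 100 -> leap year

Yes


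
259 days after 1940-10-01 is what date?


Start: 1940-10-01, add 259 days
October 1940 has 31 days: 31 - 1 = 30 days to October 31 -> 229 left
November 1940 has 30 days -> 199 left
December 1940 has 31 days -> 168 left
January 1941 has 31 days -> 137 left
February 1941 has 28 days -> 109 left
March 1941 has 31 days -> 78 left
April 1941 has 30 days -> 48 left
May 1941 has 31 days -> 17 left
June 1941: 17 <= 30 -> lands on June 17

Result: 1941-06-17


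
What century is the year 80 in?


Century = (year - 1) // 100 + 1
= (80 - 1) // 100 + 1
= 79 // 100 + 1
= 0 + 1

1st century


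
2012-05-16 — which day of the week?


Date: May 16, 2012
Anchor: Jan 1, 2012. With p = 2012 - 1 = 2011: (p + p//4 - p//100 + p//400) mod 7 = (2011 + 502 - 20 + 5) mod 7 = 2498 mod 7 = 6 -> Sunday (Mon=0 ... Sun=6)
Days before May (Jan-Apr): 121; offset = 121 + 16 - 1 = 136
Weekday index = (6 + 136) mod 7 = 2

Day of the week: Wednesday


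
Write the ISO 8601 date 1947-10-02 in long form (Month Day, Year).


ISO 1947-10-02 parses as year=1947, month=10, day=02
Month 10 -> October

October 2, 1947


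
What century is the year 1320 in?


Century = (year - 1) // 100 + 1
= (1320 - 1) // 100 + 1
= 1319 // 100 + 1
= 13 + 1

14th century


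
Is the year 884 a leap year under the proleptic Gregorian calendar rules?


Gregorian leap year rule: divisible by 4, but not by 100, unless also by 400.
884 is divisible by 4 but not 100 -> leap year

Yes


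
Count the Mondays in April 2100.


April 2100 has 30 days
Anchor: Jan 1, 2100. With p = 2100 - 1 = 2099: (p + p//4 - p//100 + p//400) mod 7 = (2099 + 524 - 20 + 5) mod 7 = 2608 mod 7 = 4 -> Friday (Mon=0 ... Sun=6)
Days before April (Jan-Mar): 90; April 1 index = (4 + 90) mod 7 = 3 -> Thursday
First Monday is April 5
Mondays: 5, 12, 19, 26

4 Mondays


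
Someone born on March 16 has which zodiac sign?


Date: March 16
Conventional tropical zodiac dates: Pisces from February 19 onward; Aries starts March 21
March 16 falls within the Pisces range

Pisces


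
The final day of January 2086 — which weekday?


January 2086 has 31 days
Anchor: Jan 1, 2086. With p = 2086 - 1 = 2085: (p + p//4 - p//100 + p//400) mod 7 = (2085 + 521 - 20 + 5) mod 7 = 2591 mod 7 = 1 -> Tuesday (Mon=0 ... Sun=6)
January 1 is the anchor itself -> Tuesday
Last day offset: 31 - 1 = 30 days
Weekday index = (1 + 30) mod 7 = 3

Thursday, January 31


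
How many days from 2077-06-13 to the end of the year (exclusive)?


Day of year: 164 of 365
Remaining = 365 - 164

201 days


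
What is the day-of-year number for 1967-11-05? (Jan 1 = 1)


Date: November 5, 1967
Days in months 1 through 10: 304
Plus 5 days in November

Day of year: 309


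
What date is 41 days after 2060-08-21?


Start: 2060-08-21, add 41 days
August 2060 has 31 days: 31 - 21 = 10 days to August 31 -> 31 left
September 2060 has 30 days -> 1 left
October 2060: 1 <= 31 -> lands on October 1

Result: 2060-10-01


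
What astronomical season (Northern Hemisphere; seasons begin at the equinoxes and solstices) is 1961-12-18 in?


Date: December 18
Astronomical Autumn (approx.; exact equinox/solstice day varies by year): September 22 to December 20
December 18 falls within the Autumn window

Autumn


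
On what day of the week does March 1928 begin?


Target: March 1, 1928
Anchor: Jan 1, 1928. With p = 1928 - 1 = 1927: (p + p//4 - p//100 + p//400) mod 7 = (1927 + 481 - 19 + 4) mod 7 = 2393 mod 7 = 6 -> Sunday (Mon=0 ... Sun=6)
Days before March (Jan-Feb): 60 days
Weekday index = (6 + 60) mod 7 = 3

Thursday


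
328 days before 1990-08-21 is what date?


Start: 1990-08-21, subtract 328 days
Back 21 days from August 21 reaches July 31, 1990 -> 307 left
July 1990 has 31 days -> back to June 30, 1990 -> 276 left
June 1990 has 30 days -> back to May 31, 1990 -> 246 left
May 1990 has 31 days -> back to April 30, 1990 -> 215 left
April 1990 has 30 days -> back to March 31, 1990 -> 185 left
March 1990 has 31 days -> back to February 28, 1990 -> 154 left
February 1990 has 28 days -> back to January 31, 1990 -> 126 left
January 1990 has 31 days -> back to December 31, 1989 -> 95 left
December 1989 has 31 days -> back to November 30, 1989 -> 64 left
November 1989 has 30 days -> back to October 31, 1989 -> 34 left
October 1989 has 31 days -> back to September 30, 1989 -> 3 left
September 1989: 30 - 3 = 27 -> lands on September 27

Result: 1989-09-27


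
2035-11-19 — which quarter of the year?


Month: November (month 11)
Q1: Jan-Mar, Q2: Apr-Jun, Q3: Jul-Sep, Q4: Oct-Dec

Q4


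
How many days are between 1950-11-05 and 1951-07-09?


From 1950-11-05 to 1951-07-09
1950-11-05: days before November = 31 + 28 + 31 + 30 + 31 + 30 + 31 + 31 + 30 + 31 = 304 (1950 is not a leap year); day of year = 304 + 5 = 309
1951-07-09: days before July = 31 + 28 + 31 + 30 + 31 + 30 = 181 (1951 is not a leap year); day of year = 181 + 9 = 190
Rest of 1950: 365 - 309 = 56
Total = 56 + 190 = 246

246 days


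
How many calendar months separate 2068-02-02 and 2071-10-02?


From February 2068 to October 2071
3 years * 12 = 36 months, plus 8 months = 44

44 months


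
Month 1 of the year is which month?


Month 1 of 12

January


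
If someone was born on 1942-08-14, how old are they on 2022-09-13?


Birth: 1942-08-14
Reference: 2022-09-13
Year difference: 2022 - 1942 = 80

80 years old


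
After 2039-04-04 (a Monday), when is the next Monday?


Current: Monday
Target: Monday
Days ahead: 7

Next Monday: 2039-04-11


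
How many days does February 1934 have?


February 1934 (leap year: no)

28 days


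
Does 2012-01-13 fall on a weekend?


Anchor: Jan 1, 2012. With p = 2012 - 1 = 2011: (p + p//4 - p//100 + p//400) mod 7 = (2011 + 502 - 20 + 5) mod 7 = 2498 mod 7 = 6 -> Sunday (Mon=0 ... Sun=6)
Day of year: 13; offset = 12
Weekday index = (6 + 12) mod 7 = 4 -> Friday
Weekend days: Saturday, Sunday

No


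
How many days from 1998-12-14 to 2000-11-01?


From 1998-12-14 to 2000-11-01
1998-12-14: days before December = 31 + 28 + 31 + 30 + 31 + 30 + 31 + 31 + 30 + 31 + 30 = 334 (1998 is not a leap year); day of year = 334 + 14 = 348
2000-11-01: days before November = 31 + 29 + 31 + 30 + 31 + 30 + 31 + 31 + 30 + 31 = 305 (2000 is a leap year); day of year = 305 + 1 = 306
Rest of 1998: 365 - 348 = 17
Full years 1999 (365): 365
Total = 17 + 365 + 306 = 688

688 days


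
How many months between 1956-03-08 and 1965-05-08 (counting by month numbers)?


From March 1956 to May 1965
9 years * 12 = 108 months, plus 2 months = 110

110 months


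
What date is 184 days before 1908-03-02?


Start: 1908-03-02, subtract 184 days
Back 2 days from March 2 reaches February 29, 1908 -> 182 left
February 1908 has 29 days -> back to January 31, 1908 -> 153 left
January 1908 has 31 days -> back to December 31, 1907 -> 122 left
December 1907 has 31 days -> back to November 30, 1907 -> 91 left
November 1907 has 30 days -> back to October 31, 1907 -> 61 left
October 1907 has 31 days -> back to September 30, 1907 -> 30 left
September 1907 has 30 days -> back to August 31, 1907 -> 0 left
August 1907: 31 - 0 = 31 -> lands on August 31

Result: 1907-08-31


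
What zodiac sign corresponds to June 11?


Date: June 11
Conventional tropical zodiac dates: Gemini from May 21 onward; Cancer starts June 21
June 11 falls within the Gemini range

Gemini


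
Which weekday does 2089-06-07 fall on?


Date: June 7, 2089
Anchor: Jan 1, 2089. With p = 2089 - 1 = 2088: (p + p//4 - p//100 + p//400) mod 7 = (2088 + 522 - 20 + 5) mod 7 = 2595 mod 7 = 5 -> Saturday (Mon=0 ... Sun=6)
Days before June (Jan-May): 151; offset = 151 + 7 - 1 = 157
Weekday index = (5 + 157) mod 7 = 1

Day of the week: Tuesday


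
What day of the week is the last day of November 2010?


November 2010 has 30 days
Anchor: Jan 1, 2010. With p = 2010 - 1 = 2009: (p + p//4 - p//100 + p//400) mod 7 = (2009 + 502 - 20 + 5) mod 7 = 2496 mod 7 = 4 -> Friday (Mon=0 ... Sun=6)
Days before November (Jan-Oct): 304; November 1 index = (4 + 304) mod 7 = 0 -> Monday
Last day offset: 30 - 1 = 29 days
Weekday index = (0 + 29) mod 7 = 1

Tuesday, November 30


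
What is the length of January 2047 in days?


January 2047

31 days


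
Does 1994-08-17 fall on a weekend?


Anchor: Jan 1, 1994. With p = 1994 - 1 = 1993: (p + p//4 - p//100 + p//400) mod 7 = (1993 + 498 - 19 + 4) mod 7 = 2476 mod 7 = 5 -> Saturday (Mon=0 ... Sun=6)
Day of year: 229; offset = 228
Weekday index = (5 + 228) mod 7 = 2 -> Wednesday
Weekend days: Saturday, Sunday

No


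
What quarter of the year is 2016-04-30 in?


Month: April (month 4)
Q1: Jan-Mar, Q2: Apr-Jun, Q3: Jul-Sep, Q4: Oct-Dec

Q2


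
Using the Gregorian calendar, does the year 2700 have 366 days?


Gregorian leap year rule: divisible by 4, but not by 100, unless also by 400.
2700 is divisible by 100 but not 400 -> not a leap year

No


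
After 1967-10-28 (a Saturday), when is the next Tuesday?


Current: Saturday
Target: Tuesday
Days ahead: 3

Next Tuesday: 1967-10-31


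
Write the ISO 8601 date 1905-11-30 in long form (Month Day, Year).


ISO 1905-11-30 parses as year=1905, month=11, day=30
Month 11 -> November

November 30, 1905


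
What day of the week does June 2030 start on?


Target: June 1, 2030
Anchor: Jan 1, 2030. With p = 2030 - 1 = 2029: (p + p//4 - p//100 + p//400) mod 7 = (2029 + 507 - 20 + 5) mod 7 = 2521 mod 7 = 1 -> Tuesday (Mon=0 ... Sun=6)
Days before June (Jan-May): 151 days
Weekday index = (1 + 151) mod 7 = 5

Saturday


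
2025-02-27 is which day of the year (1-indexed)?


Date: February 27, 2025
Days in months 1 through 1: 31
Plus 27 days in February

Day of year: 58


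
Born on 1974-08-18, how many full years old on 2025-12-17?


Birth: 1974-08-18
Reference: 2025-12-17
Year difference: 2025 - 1974 = 51

51 years old


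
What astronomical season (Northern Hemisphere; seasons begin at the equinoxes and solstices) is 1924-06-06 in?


Date: June 6
Astronomical Spring (approx.; exact equinox/solstice day varies by year): March 20 to June 20
June 6 falls within the Spring window

Spring


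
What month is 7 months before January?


January is month 1
1 - 7 = -6; wrap: -6 + 12 = 6

June


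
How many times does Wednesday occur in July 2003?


July 2003 has 31 days
Anchor: Jan 1, 2003. With p = 2003 - 1 = 2002: (p + p//4 - p//100 + p//400) mod 7 = (2002 + 500 - 20 + 5) mod 7 = 2487 mod 7 = 2 -> Wednesday (Mon=0 ... Sun=6)
Days before July (Jan-Jun): 181; July 1 index = (2 + 181) mod 7 = 1 -> Tuesday
First Wednesday is July 2
Wednesdays: 2, 9, 16, 23, 30

5 Wednesdays


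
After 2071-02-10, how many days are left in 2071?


Day of year: 41 of 365
Remaining = 365 - 41

324 days


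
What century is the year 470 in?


Century = (year - 1) // 100 + 1
= (470 - 1) // 100 + 1
= 469 // 100 + 1
= 4 + 1

5th century


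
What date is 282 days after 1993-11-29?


Start: 1993-11-29, add 282 days
November 1993 has 30 days: 30 - 29 = 1 day to November 30 -> 281 left
December 1993 has 31 days -> 250 left
January 1994 has 31 days -> 219 left
February 1994 has 28 days -> 191 left
March 1994 has 31 days -> 160 left
April 1994 has 30 days -> 130 left
May 1994 has 31 days -> 99 left
June 1994 has 30 days -> 69 left
July 1994 has 31 days -> 38 left
August 1994 has 31 days -> 7 left
September 1994: 7 <= 30 -> lands on September 7

Result: 1994-09-07


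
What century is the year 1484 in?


Century = (year - 1) // 100 + 1
= (1484 - 1) // 100 + 1
= 1483 // 100 + 1
= 14 + 1

15th century


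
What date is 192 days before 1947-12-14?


Start: 1947-12-14, subtract 192 days
Back 14 days from December 14 reaches November 30, 1947 -> 178 left
November 1947 has 30 days -> back to October 31, 1947 -> 148 left
October 1947 has 31 days -> back to September 30, 1947 -> 117 left
September 1947 has 30 days -> back to August 31, 1947 -> 87 left
August 1947 has 31 days -> back to July 31, 1947 -> 56 left
July 1947 has 31 days -> back to June 30, 1947 -> 25 left
June 1947: 30 - 25 = 5 -> lands on June 5

Result: 1947-06-05


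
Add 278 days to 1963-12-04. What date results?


Start: 1963-12-04, add 278 days
December 1963 has 31 days: 31 - 4 = 27 days to December 31 -> 251 left
January 1964 has 31 days -> 220 left
February 1964 has 29 days -> 191 left
March 1964 has 31 days -> 160 left
April 1964 has 30 days -> 130 left
May 1964 has 31 days -> 99 left
June 1964 has 30 days -> 69 left
July 1964 has 31 days -> 38 left
August 1964 has 31 days -> 7 left
September 1964: 7 <= 30 -> lands on September 7

Result: 1964-09-07


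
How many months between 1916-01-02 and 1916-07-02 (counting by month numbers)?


From January 1916 to July 1916
0 years * 12 = 0 months, plus 6 months = 6

6 months


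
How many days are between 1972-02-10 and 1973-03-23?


From 1972-02-10 to 1973-03-23
1972-02-10: days before February = 31; day of year = 31 + 10 = 41
1973-03-23: days before March = 31 + 28 = 59 (1973 is not a leap year); day of year = 59 + 23 = 82
Rest of 1972: 366 - 41 = 325
Total = 325 + 82 = 407

407 days


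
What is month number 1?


Month 1 of 12

January


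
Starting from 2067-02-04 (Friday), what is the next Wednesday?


Current: Friday
Target: Wednesday
Days ahead: 5

Next Wednesday: 2067-02-09


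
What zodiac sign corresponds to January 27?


Date: January 27
Conventional tropical zodiac dates: Aquarius from January 20 onward; Pisces starts February 19
January 27 falls within the Aquarius range

Aquarius


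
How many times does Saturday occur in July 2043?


July 2043 has 31 days
Anchor: Jan 1, 2043. With p = 2043 - 1 = 2042: (p + p//4 - p//100 + p//400) mod 7 = (2042 + 510 - 20 + 5) mod 7 = 2537 mod 7 = 3 -> Thursday (Mon=0 ... Sun=6)
Days before July (Jan-Jun): 181; July 1 index = (3 + 181) mod 7 = 2 -> Wednesday
First Saturday is July 4
Saturdays: 4, 11, 18, 25

4 Saturdays


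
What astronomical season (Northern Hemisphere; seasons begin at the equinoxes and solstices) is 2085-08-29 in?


Date: August 29
Astronomical Summer (approx.; exact equinox/solstice day varies by year): June 21 to September 21
August 29 falls within the Summer window

Summer


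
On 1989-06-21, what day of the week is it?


Date: June 21, 1989
Anchor: Jan 1, 1989. With p = 1989 - 1 = 1988: (p + p//4 - p//100 + p//400) mod 7 = (1988 + 497 - 19 + 4) mod 7 = 2470 mod 7 = 6 -> Sunday (Mon=0 ... Sun=6)
Days before June (Jan-May): 151; offset = 151 + 21 - 1 = 171
Weekday index = (6 + 171) mod 7 = 2

Day of the week: Wednesday


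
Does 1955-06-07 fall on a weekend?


Anchor: Jan 1, 1955. With p = 1955 - 1 = 1954: (p + p//4 - p//100 + p//400) mod 7 = (1954 + 488 - 19 + 4) mod 7 = 2427 mod 7 = 5 -> Saturday (Mon=0 ... Sun=6)
Day of year: 158; offset = 157
Weekday index = (5 + 157) mod 7 = 1 -> Tuesday
Weekend days: Saturday, Sunday

No


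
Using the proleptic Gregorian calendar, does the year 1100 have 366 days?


Gregorian leap year rule: divisible by 4, but not by 100, unless also by 400.
1100 is divisible by 100 but not 400 -> not a leap year

No


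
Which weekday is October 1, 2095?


Target: October 1, 2095
Anchor: Jan 1, 2095. With p = 2095 - 1 = 2094: (p + p//4 - p//100 + p//400) mod 7 = (2094 + 523 - 20 + 5) mod 7 = 2602 mod 7 = 5 -> Saturday (Mon=0 ... Sun=6)
Days before October (Jan-Sep): 273 days
Weekday index = (5 + 273) mod 7 = 5

Saturday


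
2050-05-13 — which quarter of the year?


Month: May (month 5)
Q1: Jan-Mar, Q2: Apr-Jun, Q3: Jul-Sep, Q4: Oct-Dec

Q2


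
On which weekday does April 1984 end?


April 1984 has 30 days
Anchor: Jan 1, 1984. With p = 1984 - 1 = 1983: (p + p//4 - p//100 + p//400) mod 7 = (1983 + 495 - 19 + 4) mod 7 = 2463 mod 7 = 6 -> Sunday (Mon=0 ... Sun=6)
Days before April (Jan-Mar): 91; April 1 index = (6 + 91) mod 7 = 6 -> Sunday
Last day offset: 30 - 1 = 29 days
Weekday index = (6 + 29) mod 7 = 0

Monday, April 30


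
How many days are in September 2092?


September 2092

30 days


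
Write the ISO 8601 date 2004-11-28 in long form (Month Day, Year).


ISO 2004-11-28 parses as year=2004, month=11, day=28
Month 11 -> November

November 28, 2004


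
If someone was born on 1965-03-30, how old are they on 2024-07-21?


Birth: 1965-03-30
Reference: 2024-07-21
Year difference: 2024 - 1965 = 59

59 years old


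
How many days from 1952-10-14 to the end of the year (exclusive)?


Day of year: 288 of 366
Remaining = 366 - 288

78 days


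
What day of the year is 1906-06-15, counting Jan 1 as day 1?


Date: June 15, 1906
Days in months 1 through 5: 151
Plus 15 days in June

Day of year: 166


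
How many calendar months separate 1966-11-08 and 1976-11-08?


From November 1966 to November 1976
10 years * 12 = 120 months = 120

120 months


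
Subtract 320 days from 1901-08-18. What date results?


Start: 1901-08-18, subtract 320 days
Back 18 days from August 18 reaches July 31, 1901 -> 302 left
July 1901 has 31 days -> back to June 30, 1901 -> 271 left
June 1901 has 30 days -> back to May 31, 1901 -> 241 left
May 1901 has 31 days -> back to April 30, 1901 -> 210 left
April 1901 has 30 days -> back to March 31, 1901 -> 180 left
March 1901 has 31 days -> back to February 28, 1901 -> 149 left
February 1901 has 28 days -> back to January 31, 1901 -> 121 left
January 1901 has 31 days -> back to December 31, 1900 -> 90 left
December 1900 has 31 days -> back to November 30, 1900 -> 59 left
November 1900 has 30 days -> back to October 31, 1900 -> 29 left
October 1900: 31 - 29 = 2 -> lands on October 2

Result: 1900-10-02


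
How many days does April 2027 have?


April 2027

30 days


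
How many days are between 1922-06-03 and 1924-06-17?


From 1922-06-03 to 1924-06-17
1922-06-03: days before June = 31 + 28 + 31 + 30 + 31 = 151 (1922 is not a leap year); day of year = 151 + 3 = 154
1924-06-17: days before June = 31 + 29 + 31 + 30 + 31 = 152 (1924 is a leap year); day of year = 152 + 17 = 169
Rest of 1922: 365 - 154 = 211
Full years 1923 (365): 365
Total = 211 + 365 + 169 = 745

745 days


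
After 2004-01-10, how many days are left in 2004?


Day of year: 10 of 366
Remaining = 366 - 10

356 days


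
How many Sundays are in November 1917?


November 1917 has 30 days
Anchor: Jan 1, 1917. With p = 1917 - 1 = 1916: (p + p//4 - p//100 + p//400) mod 7 = (1916 + 479 - 19 + 4) mod 7 = 2380 mod 7 = 0 -> Monday (Mon=0 ... Sun=6)
Days before November (Jan-Oct): 304; November 1 index = (0 + 304) mod 7 = 3 -> Thursday
First Sunday is November 4
Sundays: 4, 11, 18, 25

4 Sundays


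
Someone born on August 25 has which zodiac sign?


Date: August 25
Conventional tropical zodiac dates: Virgo from August 23 onward; Libra starts September 23
August 25 falls within the Virgo range

Virgo


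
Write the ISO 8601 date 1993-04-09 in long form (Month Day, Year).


ISO 1993-04-09 parses as year=1993, month=04, day=09
Month 4 -> April

April 9, 1993


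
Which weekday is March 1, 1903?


Target: March 1, 1903
Anchor: Jan 1, 1903. With p = 1903 - 1 = 1902: (p + p//4 - p//100 + p//400) mod 7 = (1902 + 475 - 19 + 4) mod 7 = 2362 mod 7 = 3 -> Thursday (Mon=0 ... Sun=6)
Days before March (Jan-Feb): 59 days
Weekday index = (3 + 59) mod 7 = 6

Sunday


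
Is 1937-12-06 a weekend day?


Anchor: Jan 1, 1937. With p = 1937 - 1 = 1936: (p + p//4 - p//100 + p//400) mod 7 = (1936 + 484 - 19 + 4) mod 7 = 2405 mod 7 = 4 -> Friday (Mon=0 ... Sun=6)
Day of year: 340; offset = 339
Weekday index = (4 + 339) mod 7 = 0 -> Monday
Weekend days: Saturday, Sunday

No


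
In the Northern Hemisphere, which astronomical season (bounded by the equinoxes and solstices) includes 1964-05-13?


Date: May 13
Astronomical Spring (approx.; exact equinox/solstice day varies by year): March 20 to June 20
May 13 falls within the Spring window

Spring


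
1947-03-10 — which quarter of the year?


Month: March (month 3)
Q1: Jan-Mar, Q2: Apr-Jun, Q3: Jul-Sep, Q4: Oct-Dec

Q1


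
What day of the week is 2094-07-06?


Date: July 6, 2094
Anchor: Jan 1, 2094. With p = 2094 - 1 = 2093: (p + p//4 - p//100 + p//400) mod 7 = (2093 + 523 - 20 + 5) mod 7 = 2601 mod 7 = 4 -> Friday (Mon=0 ... Sun=6)
Days before July (Jan-Jun): 181; offset = 181 + 6 - 1 = 186
Weekday index = (4 + 186) mod 7 = 1

Day of the week: Tuesday


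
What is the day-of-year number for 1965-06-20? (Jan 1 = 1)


Date: June 20, 1965
Days in months 1 through 5: 151
Plus 20 days in June

Day of year: 171


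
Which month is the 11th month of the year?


Month 11 of 12

November


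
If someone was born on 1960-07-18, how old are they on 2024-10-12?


Birth: 1960-07-18
Reference: 2024-10-12
Year difference: 2024 - 1960 = 64

64 years old


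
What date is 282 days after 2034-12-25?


Start: 2034-12-25, add 282 days
December 2034 has 31 days: 31 - 25 = 6 days to December 31 -> 276 left
January 2035 has 31 days -> 245 left
February 2035 has 28 days -> 217 left
March 2035 has 31 days -> 186 left
April 2035 has 30 days -> 156 left
May 2035 has 31 days -> 125 left
June 2035 has 30 days -> 95 left
July 2035 has 31 days -> 64 left
August 2035 has 31 days -> 33 left
September 2035 has 30 days -> 3 left
October 2035: 3 <= 31 -> lands on October 3

Result: 2035-10-03


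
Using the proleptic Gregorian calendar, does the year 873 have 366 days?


Gregorian leap year rule: divisible by 4, but not by 100, unless also by 400.
873 is not divisible by 4 -> not a leap year

No


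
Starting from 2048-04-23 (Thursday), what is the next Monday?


Current: Thursday
Target: Monday
Days ahead: 4

Next Monday: 2048-04-27


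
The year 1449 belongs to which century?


Century = (year - 1) // 100 + 1
= (1449 - 1) // 100 + 1
= 1448 // 100 + 1
= 14 + 1

15th century


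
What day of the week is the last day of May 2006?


May 2006 has 31 days
Anchor: Jan 1, 2006. With p = 2006 - 1 = 2005: (p + p//4 - p//100 + p//400) mod 7 = (2005 + 501 - 20 + 5) mod 7 = 2491 mod 7 = 6 -> Sunday (Mon=0 ... Sun=6)
Days before May (Jan-Apr): 120; May 1 index = (6 + 120) mod 7 = 0 -> Monday
Last day offset: 31 - 1 = 30 days
Weekday index = (0 + 30) mod 7 = 2

Wednesday, May 31


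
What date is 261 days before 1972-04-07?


Start: 1972-04-07, subtract 261 days
Back 7 days from April 7 reaches March 31, 1972 -> 254 left
March 1972 has 31 days -> back to February 29, 1972 -> 223 left
February 1972 has 29 days -> back to January 31, 1972 -> 194 left
January 1972 has 31 days -> back to December 31, 1971 -> 163 left
December 1971 has 31 days -> back to November 30, 1971 -> 132 left
November 1971 has 30 days -> back to October 31, 1971 -> 102 left
October 1971 has 31 days -> back to September 30, 1971 -> 71 left
September 1971 has 30 days -> back to August 31, 1971 -> 41 left
August 1971 has 31 days -> back to July 31, 1971 -> 10 left
July 1971: 31 - 10 = 21 -> lands on July 21

Result: 1971-07-21


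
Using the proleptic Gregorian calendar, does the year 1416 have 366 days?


Gregorian leap year rule: divisible by 4, but not by 100, unless also by 400.
1416 is divisible by 4 but not 100 -> leap year

Yes


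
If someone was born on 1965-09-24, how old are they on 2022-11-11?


Birth: 1965-09-24
Reference: 2022-11-11
Year difference: 2022 - 1965 = 57

57 years old


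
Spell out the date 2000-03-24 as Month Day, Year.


ISO 2000-03-24 parses as year=2000, month=03, day=24
Month 3 -> March

March 24, 2000


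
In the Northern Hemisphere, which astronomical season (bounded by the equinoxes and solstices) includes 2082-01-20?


Date: January 20
Astronomical Winter (approx.; exact equinox/solstice day varies by year): December 21 to March 19
January 20 falls within the Winter window

Winter


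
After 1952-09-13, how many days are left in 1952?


Day of year: 257 of 366
Remaining = 366 - 257

109 days


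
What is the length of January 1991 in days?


January 1991

31 days


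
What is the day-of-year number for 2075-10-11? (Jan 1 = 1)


Date: October 11, 2075
Days in months 1 through 9: 273
Plus 11 days in October

Day of year: 284


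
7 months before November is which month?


November is month 11
11 - 7 = 4

April


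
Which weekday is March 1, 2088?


Target: March 1, 2088
Anchor: Jan 1, 2088. With p = 2088 - 1 = 2087: (p + p//4 - p//100 + p//400) mod 7 = (2087 + 521 - 20 + 5) mod 7 = 2593 mod 7 = 3 -> Thursday (Mon=0 ... Sun=6)
Days before March (Jan-Feb): 60 days
Weekday index = (3 + 60) mod 7 = 0

Monday


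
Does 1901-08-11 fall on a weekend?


Anchor: Jan 1, 1901. With p = 1901 - 1 = 1900: (p + p//4 - p//100 + p//400) mod 7 = (1900 + 475 - 19 + 4) mod 7 = 2360 mod 7 = 1 -> Tuesday (Mon=0 ... Sun=6)
Day of year: 223; offset = 222
Weekday index = (1 + 222) mod 7 = 6 -> Sunday
Weekend days: Saturday, Sunday

Yes


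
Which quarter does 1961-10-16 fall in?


Month: October (month 10)
Q1: Jan-Mar, Q2: Apr-Jun, Q3: Jul-Sep, Q4: Oct-Dec

Q4


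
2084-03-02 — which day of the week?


Date: March 2, 2084
Anchor: Jan 1, 2084. With p = 2084 - 1 = 2083: (p + p//4 - p//100 + p//400) mod 7 = (2083 + 520 - 20 + 5) mod 7 = 2588 mod 7 = 5 -> Saturday (Mon=0 ... Sun=6)
Days before March (Jan-Feb): 60; offset = 60 + 2 - 1 = 61
Weekday index = (5 + 61) mod 7 = 3

Day of the week: Thursday


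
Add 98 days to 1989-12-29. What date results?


Start: 1989-12-29, add 98 days
December 1989 has 31 days: 31 - 29 = 2 days to December 31 -> 96 left
January 1990 has 31 days -> 65 left
February 1990 has 28 days -> 37 left
March 1990 has 31 days -> 6 left
April 1990: 6 <= 30 -> lands on April 6

Result: 1990-04-06


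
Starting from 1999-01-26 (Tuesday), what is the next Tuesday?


Current: Tuesday
Target: Tuesday
Days ahead: 7

Next Tuesday: 1999-02-02


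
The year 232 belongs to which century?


Century = (year - 1) // 100 + 1
= (232 - 1) // 100 + 1
= 231 // 100 + 1
= 2 + 1

3rd century


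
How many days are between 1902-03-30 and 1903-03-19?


From 1902-03-30 to 1903-03-19
1902-03-30: days before March = 31 + 28 = 59 (1902 is not a leap year); day of year = 59 + 30 = 89
1903-03-19: days before March = 31 + 28 = 59 (1903 is not a leap year); day of year = 59 + 19 = 78
Rest of 1902: 365 - 89 = 276
Total = 276 + 78 = 354

354 days


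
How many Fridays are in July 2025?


July 2025 has 31 days
Anchor: Jan 1, 2025. With p = 2025 - 1 = 2024: (p + p//4 - p//100 + p//400) mod 7 = (2024 + 506 - 20 + 5) mod 7 = 2515 mod 7 = 2 -> Wednesday (Mon=0 ... Sun=6)
Days before July (Jan-Jun): 181; July 1 index = (2 + 181) mod 7 = 1 -> Tuesday
First Friday is July 4
Fridays: 4, 11, 18, 25

4 Fridays


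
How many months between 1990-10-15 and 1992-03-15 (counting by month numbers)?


From October 1990 to March 1992
2 years * 12 = 24 months, minus 7 months = 17

17 months


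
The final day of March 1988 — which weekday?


March 1988 has 31 days
Anchor: Jan 1, 1988. With p = 1988 - 1 = 1987: (p + p//4 - p//100 + p//400) mod 7 = (1987 + 496 - 19 + 4) mod 7 = 2468 mod 7 = 4 -> Friday (Mon=0 ... Sun=6)
Days before March (Jan-Feb): 60; March 1 index = (4 + 60) mod 7 = 1 -> Tuesday
Last day offset: 31 - 1 = 30 days
Weekday index = (1 + 30) mod 7 = 3

Thursday, March 31


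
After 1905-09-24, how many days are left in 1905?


Day of year: 267 of 365
Remaining = 365 - 267

98 days


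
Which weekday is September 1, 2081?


Target: September 1, 2081
Anchor: Jan 1, 2081. With p = 2081 - 1 = 2080: (p + p//4 - p//100 + p//400) mod 7 = (2080 + 520 - 20 + 5) mod 7 = 2585 mod 7 = 2 -> Wednesday (Mon=0 ... Sun=6)
Days before September (Jan-Aug): 243 days
Weekday index = (2 + 243) mod 7 = 0

Monday
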